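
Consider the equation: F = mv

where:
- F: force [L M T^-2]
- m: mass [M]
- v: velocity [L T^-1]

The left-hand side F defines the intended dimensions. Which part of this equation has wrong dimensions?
The right-hand side term mv

F has dimensions [L M T^-2], but mv has dimensions [L M T^-1], so the term mv is dimensionally wrong for F.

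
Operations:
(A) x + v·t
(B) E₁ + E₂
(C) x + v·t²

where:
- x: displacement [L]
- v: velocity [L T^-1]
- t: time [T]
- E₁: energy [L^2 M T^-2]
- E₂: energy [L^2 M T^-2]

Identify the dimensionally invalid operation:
(C) x + v·t²

(A) x + v·t: x [L] and v·t [L] — same dimensions ✓
(B) E₁ + E₂: E₁ [L^2 M T^-2] and E₂ [L^2 M T^-2] — same dimensions ✓
(C) x + v·t²: x [L] and v·t² [L T] — different dimensions cannot be added/subtracted ✗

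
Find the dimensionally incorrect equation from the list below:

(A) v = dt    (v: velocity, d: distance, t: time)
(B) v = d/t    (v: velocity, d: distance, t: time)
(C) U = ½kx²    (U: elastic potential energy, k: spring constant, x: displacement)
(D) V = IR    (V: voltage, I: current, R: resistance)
(A) v = dt

The equation (A) v = dt is dimensionally incorrect.

LHS (v): [L T^-1]
RHS (dt): [L T] ✗

The dimensions do not match. The other three equations balance.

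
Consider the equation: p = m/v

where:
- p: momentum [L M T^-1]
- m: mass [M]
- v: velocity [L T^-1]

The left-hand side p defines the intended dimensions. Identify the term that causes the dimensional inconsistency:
The right-hand side term m/v

p has dimensions [L M T^-1], but m/v has dimensions [L^-1 M T], so the term m/v is dimensionally wrong for p.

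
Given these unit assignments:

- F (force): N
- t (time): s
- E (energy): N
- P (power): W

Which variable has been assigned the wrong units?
E

The variable E (energy) should have units J, not N.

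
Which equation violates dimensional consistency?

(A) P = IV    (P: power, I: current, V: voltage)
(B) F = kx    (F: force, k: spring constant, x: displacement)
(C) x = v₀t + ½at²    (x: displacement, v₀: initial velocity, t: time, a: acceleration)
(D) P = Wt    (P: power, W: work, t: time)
(D) P = Wt

The equation (D) P = Wt is dimensionally incorrect.

LHS (P): [L^2 M T^-3]
RHS (Wt): [L^2 M T^-1] ✗

The dimensions do not match. The other three equations balance.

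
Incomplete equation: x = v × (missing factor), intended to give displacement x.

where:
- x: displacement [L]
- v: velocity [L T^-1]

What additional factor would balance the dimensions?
t (time), dimensions [T]

x has dimensions [L] and v has dimensions [L T^-1].
The missing factor must have dimensions [L] / [L T^-1] = [T], i.e. time (t).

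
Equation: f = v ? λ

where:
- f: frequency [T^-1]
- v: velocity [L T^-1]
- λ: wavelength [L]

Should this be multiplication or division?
division (÷): f = v ÷ λ

f [T^-1]; v [L T^-1]; λ [L].
v × λ → [L^2 T^-1] ✗
v ÷ λ → [T^-1] ✓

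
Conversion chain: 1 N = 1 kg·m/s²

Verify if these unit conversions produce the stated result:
The chain is correct (no errors).

Correct: Newton is defined as kg·m/s²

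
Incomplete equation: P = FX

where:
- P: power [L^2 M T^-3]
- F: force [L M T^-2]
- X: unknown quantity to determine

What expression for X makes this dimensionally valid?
X = v (velocity), dimensions [L T^-1]

P has dimensions [L^2 M T^-3]; the rest of the RHS (F) has dimensions [L M T^-2].
So X must have dimensions [L T^-1] — X = v (velocity).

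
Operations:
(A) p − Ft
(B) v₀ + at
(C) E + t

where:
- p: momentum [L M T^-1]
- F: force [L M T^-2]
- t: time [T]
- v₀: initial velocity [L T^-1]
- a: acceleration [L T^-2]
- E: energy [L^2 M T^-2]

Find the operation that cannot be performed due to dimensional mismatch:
(C) E + t

(A) p − Ft: p [L M T^-1] and Ft [L M T^-1] — same dimensions ✓
(B) v₀ + at: v₀ [L T^-1] and at [L T^-1] — same dimensions ✓
(C) E + t: E [L^2 M T^-2] and t [T] — different dimensions cannot be added/subtracted ✗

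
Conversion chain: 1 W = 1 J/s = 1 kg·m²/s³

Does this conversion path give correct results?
The chain is correct (no errors).

Correct: Watt is Joule per second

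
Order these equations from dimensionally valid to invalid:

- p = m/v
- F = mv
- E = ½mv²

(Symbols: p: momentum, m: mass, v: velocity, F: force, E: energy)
Dimensionally correct: E = ½mv²
Dimensionally incorrect: p = m/v, F = mv
Ordered (correct first, then incorrect): E = ½mv², p = m/v, F = mv

- p = m/v: LHS [L M T^-1], RHS [L^-1 M T] → incorrect ✗
- F = mv: LHS [L M T^-2], RHS [L M T^-1] → incorrect ✗
- E = ½mv²: LHS [L^2 M T^-2], RHS [L^2 M T^-2] → correct ✓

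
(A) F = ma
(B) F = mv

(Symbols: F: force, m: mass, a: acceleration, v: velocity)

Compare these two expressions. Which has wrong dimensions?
(B)

(A) F = ma: LHS [L M T^-2], RHS [L M T^-2] ✓
(B) F = mv: LHS [L M T^-2], RHS [L M T^-1] ✗

Expression (B) F = mv is dimensionally incorrect.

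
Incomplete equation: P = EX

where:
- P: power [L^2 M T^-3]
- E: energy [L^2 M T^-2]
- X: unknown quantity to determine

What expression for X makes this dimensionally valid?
X = f (inverse time / frequency (1/t)), dimensions [T^-1]

P has dimensions [L^2 M T^-3]; the rest of the RHS (E) has dimensions [L^2 M T^-2].
So X must have dimensions [T^-1] — X = f (inverse time / frequency (1/t)).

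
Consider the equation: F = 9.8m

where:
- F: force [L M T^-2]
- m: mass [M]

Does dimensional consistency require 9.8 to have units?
Yes

F has dimensions [L M T^-2], while m alone has dimensions [M]. For the equation to balance, the factor 9.8 must carry dimensions [L T^-2] — it is a dimensional constant (a numerical value of a physical quantity with its units suppressed), not a pure number.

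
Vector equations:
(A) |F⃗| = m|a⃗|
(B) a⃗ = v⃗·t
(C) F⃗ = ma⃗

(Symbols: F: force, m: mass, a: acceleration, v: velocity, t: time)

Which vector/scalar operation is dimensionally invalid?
(B) a⃗ = v⃗·t

(A) |F⃗| = m|a⃗|: LHS [L M T^-2], RHS [L M T^-2] ✓ — magnitudes of vectors are scalars
(B) a⃗ = v⃗·t: LHS [L T^-2], RHS [L] ✗ — acceleration is velocity per time; should be v⃗/t
(C) F⃗ = ma⃗: LHS [L M T^-2], RHS [L M T^-2] ✓ — Force and acceleration are vectors, mass is a scalar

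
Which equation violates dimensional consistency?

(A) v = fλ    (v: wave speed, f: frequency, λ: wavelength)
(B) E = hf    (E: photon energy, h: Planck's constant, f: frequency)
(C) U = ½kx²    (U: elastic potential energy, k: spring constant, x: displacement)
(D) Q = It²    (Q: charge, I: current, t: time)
(D) Q = It²

The equation (D) Q = It² is dimensionally incorrect.

LHS (Q): [I T]
RHS (It²): [I T^2] ✗

The dimensions do not match. The other three equations balance.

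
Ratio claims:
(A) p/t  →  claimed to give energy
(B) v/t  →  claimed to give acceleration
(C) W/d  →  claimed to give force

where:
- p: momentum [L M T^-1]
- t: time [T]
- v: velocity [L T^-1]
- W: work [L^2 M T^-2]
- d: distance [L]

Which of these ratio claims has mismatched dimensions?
(A) p/t does not give energy

(A) p/t: [L M T^-2] ≠ energy [L^2 M T^-2] ✗
(B) v/t: [L T^-2] = acceleration [L T^-2] ✓
(C) W/d: [L M T^-2] = force [L M T^-2] ✓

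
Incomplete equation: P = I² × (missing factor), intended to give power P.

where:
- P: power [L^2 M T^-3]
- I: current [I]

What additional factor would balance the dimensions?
R (resistance), dimensions [I^-2 L^2 M T^-3]

P has dimensions [L^2 M T^-3] and I² has dimensions [I^2].
The missing factor must have dimensions [L^2 M T^-3] / [I^2] = [I^-2 L^2 M T^-3], i.e. resistance (R).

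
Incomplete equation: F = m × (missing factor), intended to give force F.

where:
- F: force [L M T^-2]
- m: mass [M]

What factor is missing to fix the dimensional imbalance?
a (acceleration), dimensions [L T^-2]

F has dimensions [L M T^-2] and m has dimensions [M].
The missing factor must have dimensions [L M T^-2] / [M] = [L T^-2], i.e. acceleration (a).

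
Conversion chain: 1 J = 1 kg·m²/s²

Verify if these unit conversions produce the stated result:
The chain is correct (no errors).

Correct: Joule is defined as kg·m²/s²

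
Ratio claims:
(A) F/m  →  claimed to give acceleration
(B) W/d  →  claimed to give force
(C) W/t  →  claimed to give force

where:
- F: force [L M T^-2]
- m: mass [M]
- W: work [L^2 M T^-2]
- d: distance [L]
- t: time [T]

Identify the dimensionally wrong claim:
(C) W/t does not give force

(A) F/m: [L T^-2] = acceleration [L T^-2] ✓
(B) W/d: [L M T^-2] = force [L M T^-2] ✓
(C) W/t: [L^2 M T^-3] ≠ force [L M T^-2] ✗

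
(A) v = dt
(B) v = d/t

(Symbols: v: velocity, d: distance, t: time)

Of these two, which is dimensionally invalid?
(A)

(A) v = dt: LHS [L T^-1], RHS [L T] ✗
(B) v = d/t: LHS [L T^-1], RHS [L T^-1] ✓

Expression (A) v = dt is dimensionally incorrect.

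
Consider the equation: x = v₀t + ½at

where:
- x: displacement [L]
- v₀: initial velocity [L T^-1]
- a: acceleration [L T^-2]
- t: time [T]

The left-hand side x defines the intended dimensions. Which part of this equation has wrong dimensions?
The term ½at

Checking each RHS term against the LHS:
- v₀t: [L] — matches x [L] ✓
- ½at: [L T^-1] — does NOT match x [L] ✗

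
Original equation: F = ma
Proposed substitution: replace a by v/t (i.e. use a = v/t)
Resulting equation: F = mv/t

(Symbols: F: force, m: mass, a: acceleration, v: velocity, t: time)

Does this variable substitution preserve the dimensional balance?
Yes

[a] = [L T^-2] and [v/t] = [L T^-2]. These match, so the substitution replaces a quantity by one of the same dimensions and the result F = mv/t has LHS [L M T^-2] vs RHS [L M T^-2] — still consistent.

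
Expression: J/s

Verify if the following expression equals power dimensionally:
Yes

The expression J/s has dimensions [L^2 M T^-3], which is exactly power [L^2 M T^-3].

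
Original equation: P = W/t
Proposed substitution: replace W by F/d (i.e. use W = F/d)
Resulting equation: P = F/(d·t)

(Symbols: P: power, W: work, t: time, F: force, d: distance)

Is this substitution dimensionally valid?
No

[W] = [L^2 M T^-2] and [F/d] = [M T^-2]. These differ, so the substitution replaces a quantity by one of different dimensions and the result P = F/(d·t) has LHS [L^2 M T^-3] vs RHS [M T^-3] — inconsistent.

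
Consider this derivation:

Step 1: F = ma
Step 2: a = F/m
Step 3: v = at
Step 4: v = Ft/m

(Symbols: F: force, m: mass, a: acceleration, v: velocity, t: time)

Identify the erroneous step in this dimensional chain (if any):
No step introduces an error — all steps are dimensionally consistent.

Step 1: F = ma → LHS [L M T^-2], RHS [L M T^-2] ✓
Step 2: a = F/m → LHS [L T^-2], RHS [L T^-2] ✓
Step 3: v = at → LHS [L T^-1], RHS [L T^-1] ✓
Step 4: v = Ft/m → LHS [L T^-1], RHS [L T^-1] ✓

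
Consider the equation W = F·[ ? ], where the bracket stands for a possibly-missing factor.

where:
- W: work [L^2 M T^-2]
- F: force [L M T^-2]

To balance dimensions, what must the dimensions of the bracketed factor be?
[L] — length (e.g. a distance d)

W has dimensions [L^2 M T^-2]; F has dimensions [L M T^-2].
The bracketed factor must supply [L^2 M T^-2] / [L M T^-2] = [L].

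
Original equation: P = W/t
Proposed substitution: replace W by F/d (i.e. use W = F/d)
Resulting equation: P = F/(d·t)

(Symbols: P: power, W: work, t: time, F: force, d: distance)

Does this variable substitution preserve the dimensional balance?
No

[W] = [L^2 M T^-2] and [F/d] = [M T^-2]. These differ, so the substitution replaces a quantity by one of different dimensions and the result P = F/(d·t) has LHS [L^2 M T^-3] vs RHS [M T^-3] — inconsistent.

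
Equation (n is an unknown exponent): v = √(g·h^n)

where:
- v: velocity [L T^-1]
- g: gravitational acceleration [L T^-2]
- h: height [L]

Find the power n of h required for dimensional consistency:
n = 1

v has dimensions [L T^-1]; h has dimensions [L].
With n = 1: √(g·h^1) has dimensions [L T^-1], matching the LHS ✓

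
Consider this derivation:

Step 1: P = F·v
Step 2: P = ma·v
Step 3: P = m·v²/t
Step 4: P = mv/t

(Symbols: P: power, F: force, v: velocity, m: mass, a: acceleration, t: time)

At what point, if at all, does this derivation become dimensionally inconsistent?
Step 4

Step 1: P = F·v → LHS [L^2 M T^-3], RHS [L^2 M T^-3] ✓
Step 2: P = ma·v → LHS [L^2 M T^-3], RHS [L^2 M T^-3] ✓
Step 3: P = m·v²/t → LHS [L^2 M T^-3], RHS [L^2 M T^-3] ✓
Step 4: P = mv/t → LHS [L^2 M T^-3], RHS [L M T^-2] ✗

The first dimensional inconsistency appears in step 4: P = mv/t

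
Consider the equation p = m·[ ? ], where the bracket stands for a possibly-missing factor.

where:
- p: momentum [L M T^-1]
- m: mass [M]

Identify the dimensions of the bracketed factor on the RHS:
[L T^-1] — velocity (e.g. v)

p has dimensions [L M T^-1]; m has dimensions [M].
The bracketed factor must supply [L M T^-1] / [M] = [L T^-1].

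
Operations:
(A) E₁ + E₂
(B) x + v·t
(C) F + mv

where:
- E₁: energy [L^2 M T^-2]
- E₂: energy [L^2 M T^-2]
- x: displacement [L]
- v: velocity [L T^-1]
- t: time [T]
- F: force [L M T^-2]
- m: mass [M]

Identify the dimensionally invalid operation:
(C) F + mv

(A) E₁ + E₂: E₁ [L^2 M T^-2] and E₂ [L^2 M T^-2] — same dimensions ✓
(B) x + v·t: x [L] and v·t [L] — same dimensions ✓
(C) F + mv: F [L M T^-2] and mv [L M T^-1] — different dimensions cannot be added/subtracted ✗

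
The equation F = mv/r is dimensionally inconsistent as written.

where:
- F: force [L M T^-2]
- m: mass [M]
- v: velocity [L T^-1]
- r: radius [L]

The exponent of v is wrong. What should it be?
The exponent of v should be 2: F = mv^2/r

The LHS F has dimensions [L M T^-2]; v has dimensions [L T^-1].
As written, the RHS mv/r (exponent 1 on v) has dimensions [M T^-1], which does not match.
With exponent 2, the RHS mv^2/r has dimensions [L M T^-2], matching the LHS.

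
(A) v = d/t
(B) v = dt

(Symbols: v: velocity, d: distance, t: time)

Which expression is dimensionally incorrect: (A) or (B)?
(B)

(A) v = d/t: LHS [L T^-1], RHS [L T^-1] ✓
(B) v = dt: LHS [L T^-1], RHS [L T] ✗

Expression (B) v = dt is dimensionally incorrect.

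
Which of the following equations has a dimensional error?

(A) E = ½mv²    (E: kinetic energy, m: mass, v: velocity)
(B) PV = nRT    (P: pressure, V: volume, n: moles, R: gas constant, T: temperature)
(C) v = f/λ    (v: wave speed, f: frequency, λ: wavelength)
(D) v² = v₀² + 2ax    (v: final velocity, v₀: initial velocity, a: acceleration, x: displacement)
(C) v = f/λ

The equation (C) v = f/λ is dimensionally incorrect.

LHS (v): [L T^-1]
RHS (f/λ): [L^-1 T^-1] ✗

The dimensions do not match. The other three equations balance.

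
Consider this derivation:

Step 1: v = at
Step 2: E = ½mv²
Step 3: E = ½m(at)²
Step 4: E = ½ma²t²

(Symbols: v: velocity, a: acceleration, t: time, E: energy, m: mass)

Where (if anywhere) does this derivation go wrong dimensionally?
No step introduces an error — all steps are dimensionally consistent.

Step 1: v = at → LHS [L T^-1], RHS [L T^-1] ✓
Step 2: E = ½mv² → LHS [L^2 M T^-2], RHS [L^2 M T^-2] ✓
Step 3: E = ½m(at)² → LHS [L^2 M T^-2], RHS [L^2 M T^-2] ✓
Step 4: E = ½ma²t² → LHS [L^2 M T^-2], RHS [L^2 M T^-2] ✓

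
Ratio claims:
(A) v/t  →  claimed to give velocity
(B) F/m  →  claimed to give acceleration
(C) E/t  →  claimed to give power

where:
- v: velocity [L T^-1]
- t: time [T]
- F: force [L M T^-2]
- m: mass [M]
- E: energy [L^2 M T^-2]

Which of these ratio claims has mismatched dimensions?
(A) v/t does not give velocity

(A) v/t: [L T^-2] ≠ velocity [L T^-1] ✗
(B) F/m: [L T^-2] = acceleration [L T^-2] ✓
(C) E/t: [L^2 M T^-3] = power [L^2 M T^-3] ✓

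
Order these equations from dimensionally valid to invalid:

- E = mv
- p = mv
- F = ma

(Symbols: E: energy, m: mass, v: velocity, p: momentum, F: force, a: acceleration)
Dimensionally correct: p = mv, F = ma
Dimensionally incorrect: E = mv
Ordered (correct first, then incorrect): p = mv, F = ma, E = mv

- E = mv: LHS [L^2 M T^-2], RHS [L M T^-1] → incorrect ✗
- p = mv: LHS [L M T^-1], RHS [L M T^-1] → correct ✓
- F = ma: LHS [L M T^-2], RHS [L M T^-2] → correct ✓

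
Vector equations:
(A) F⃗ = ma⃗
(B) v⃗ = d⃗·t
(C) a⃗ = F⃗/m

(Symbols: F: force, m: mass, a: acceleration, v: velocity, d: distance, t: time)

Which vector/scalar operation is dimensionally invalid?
(B) v⃗ = d⃗·t

(A) F⃗ = ma⃗: LHS [L M T^-2], RHS [L M T^-2] ✓ — Force and acceleration are vectors, mass is a scalar
(B) v⃗ = d⃗·t: LHS [L T^-1], RHS [L T] ✗ — velocity is displacement per time; should be d⃗/t
(C) a⃗ = F⃗/m: LHS [L T^-2], RHS [L T^-2] ✓ — force (vector) divided by mass (scalar)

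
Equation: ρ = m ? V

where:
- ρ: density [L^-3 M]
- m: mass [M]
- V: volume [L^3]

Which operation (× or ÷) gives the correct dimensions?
division (÷): ρ = m ÷ V

ρ [L^-3 M]; m [M]; V [L^3].
m × V → [L^3 M] ✗
m ÷ V → [L^-3 M] ✓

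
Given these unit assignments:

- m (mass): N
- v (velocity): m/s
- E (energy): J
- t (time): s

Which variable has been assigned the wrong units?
m

The variable m (mass) should have units kg, not N.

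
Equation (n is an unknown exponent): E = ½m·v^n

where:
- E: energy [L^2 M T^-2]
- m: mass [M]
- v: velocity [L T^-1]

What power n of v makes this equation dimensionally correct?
n = 2

E has dimensions [L^2 M T^-2]; v has dimensions [L T^-1].
The rest of the RHS has dimensions [M], so v^n must supply [L^2 T^-2].
With n = 2: ½m·v^2 has dimensions [L^2 M T^-2], matching the LHS ✓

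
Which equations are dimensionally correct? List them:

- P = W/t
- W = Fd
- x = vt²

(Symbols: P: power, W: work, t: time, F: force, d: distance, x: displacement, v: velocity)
Dimensionally correct: P = W/t, W = Fd
Dimensionally incorrect: x = vt²
Ordered (correct first, then incorrect): P = W/t, W = Fd, x = vt²

- P = W/t: LHS [L^2 M T^-3], RHS [L^2 M T^-3] → correct ✓
- W = Fd: LHS [L^2 M T^-2], RHS [L^2 M T^-2] → correct ✓
- x = vt²: LHS [L], RHS [L T] → incorrect ✗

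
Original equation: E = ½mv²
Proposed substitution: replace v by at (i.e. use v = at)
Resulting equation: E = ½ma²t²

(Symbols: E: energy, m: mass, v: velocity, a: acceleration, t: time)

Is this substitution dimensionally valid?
Yes

[v] = [L T^-1] and [at] = [L T^-1]. These match, so the substitution replaces a quantity by one of the same dimensions and the result E = ½ma²t² has LHS [L^2 M T^-2] vs RHS [L^2 M T^-2] — still consistent.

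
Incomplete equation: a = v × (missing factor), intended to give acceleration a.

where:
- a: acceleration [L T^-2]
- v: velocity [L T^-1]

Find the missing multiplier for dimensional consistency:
1/t (inverse time), dimensions [T^-1]

a has dimensions [L T^-2] and v has dimensions [L T^-1].
The missing factor must have dimensions [L T^-2] / [L T^-1] = [T^-1], i.e. inverse time (1/t).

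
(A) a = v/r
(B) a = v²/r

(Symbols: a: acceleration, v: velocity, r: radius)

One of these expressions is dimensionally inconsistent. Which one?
(A)

(A) a = v/r: LHS [L T^-2], RHS [T^-1] ✗
(B) a = v²/r: LHS [L T^-2], RHS [L T^-2] ✓

Expression (A) a = v/r is dimensionally incorrect.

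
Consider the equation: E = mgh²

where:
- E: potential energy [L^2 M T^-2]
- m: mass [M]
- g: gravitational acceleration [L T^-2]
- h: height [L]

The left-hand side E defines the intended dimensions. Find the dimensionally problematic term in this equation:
The right-hand side term mgh²

E has dimensions [L^2 M T^-2], but mgh² has dimensions [L^3 M T^-2], so the term mgh² is dimensionally wrong for E.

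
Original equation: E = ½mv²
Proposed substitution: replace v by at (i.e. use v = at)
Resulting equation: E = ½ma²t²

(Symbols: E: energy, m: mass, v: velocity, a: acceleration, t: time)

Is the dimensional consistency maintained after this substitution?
Yes

[v] = [L T^-1] and [at] = [L T^-1]. These match, so the substitution replaces a quantity by one of the same dimensions and the result E = ½ma²t² has LHS [L^2 M T^-2] vs RHS [L^2 M T^-2] — still consistent.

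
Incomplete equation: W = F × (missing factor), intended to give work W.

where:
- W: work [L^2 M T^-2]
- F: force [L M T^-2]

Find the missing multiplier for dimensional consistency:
d (distance), dimensions [L]

W has dimensions [L^2 M T^-2] and F has dimensions [L M T^-2].
The missing factor must have dimensions [L^2 M T^-2] / [L M T^-2] = [L], i.e. distance (d).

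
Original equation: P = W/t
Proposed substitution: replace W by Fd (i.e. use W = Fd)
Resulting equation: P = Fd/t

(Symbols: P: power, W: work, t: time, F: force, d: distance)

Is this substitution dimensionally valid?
Yes

[W] = [L^2 M T^-2] and [Fd] = [L^2 M T^-2]. These match, so the substitution replaces a quantity by one of the same dimensions and the result P = Fd/t has LHS [L^2 M T^-3] vs RHS [L^2 M T^-3] — still consistent.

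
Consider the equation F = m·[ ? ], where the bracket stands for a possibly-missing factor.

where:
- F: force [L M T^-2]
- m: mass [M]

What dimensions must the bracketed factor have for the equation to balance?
[L T^-2] — acceleration (e.g. a)

F has dimensions [L M T^-2]; m has dimensions [M].
The bracketed factor must supply [L M T^-2] / [M] = [L T^-2].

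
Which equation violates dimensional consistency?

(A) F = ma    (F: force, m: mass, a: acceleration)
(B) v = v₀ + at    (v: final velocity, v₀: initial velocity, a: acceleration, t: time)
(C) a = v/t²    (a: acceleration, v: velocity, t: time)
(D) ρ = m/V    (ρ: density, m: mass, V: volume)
(C) a = v/t²

The equation (C) a = v/t² is dimensionally incorrect.

LHS (a): [L T^-2]
RHS (v/t²): [L T^-3] ✗

The dimensions do not match. The other three equations balance.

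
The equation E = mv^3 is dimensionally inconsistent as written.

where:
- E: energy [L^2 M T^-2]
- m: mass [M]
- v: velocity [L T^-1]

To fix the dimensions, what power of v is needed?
The exponent of v should be 2: E = mv^2

The LHS E has dimensions [L^2 M T^-2]; v has dimensions [L T^-1].
As written, the RHS mv^3 (exponent 3 on v) has dimensions [L^3 M T^-3], which does not match.
With exponent 2, the RHS mv^2 has dimensions [L^2 M T^-2], matching the LHS.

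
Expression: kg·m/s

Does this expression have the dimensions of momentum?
Yes

The expression kg·m/s has dimensions [L M T^-1], which is exactly momentum [L M T^-1].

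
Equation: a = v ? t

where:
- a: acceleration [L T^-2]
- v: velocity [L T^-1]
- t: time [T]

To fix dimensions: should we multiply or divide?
division (÷): a = v ÷ t

a [L T^-2]; v [L T^-1]; t [T].
v × t → [L] ✗
v ÷ t → [L T^-2] ✓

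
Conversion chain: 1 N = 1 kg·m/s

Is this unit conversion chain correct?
The chain is incorrect (it contains an error).

Incorrect: Newton is kg·m/s², not kg·m/s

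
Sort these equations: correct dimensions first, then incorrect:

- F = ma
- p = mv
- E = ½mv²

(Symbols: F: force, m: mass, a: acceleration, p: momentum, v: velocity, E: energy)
Dimensionally correct: F = ma, p = mv, E = ½mv²
Dimensionally incorrect: none
Ordered (correct first, then incorrect): F = ma, p = mv, E = ½mv²

- F = ma: LHS [L M T^-2], RHS [L M T^-2] → correct ✓
- p = mv: LHS [L M T^-1], RHS [L M T^-1] → correct ✓
- E = ½mv²: LHS [L^2 M T^-2], RHS [L^2 M T^-2] → correct ✓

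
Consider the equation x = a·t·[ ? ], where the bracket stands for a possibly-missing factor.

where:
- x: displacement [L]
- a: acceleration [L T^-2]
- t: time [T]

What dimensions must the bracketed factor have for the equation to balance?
[T] — time (e.g. t)

x has dimensions [L]; a·t has dimensions [L T^-1].
The bracketed factor must supply [L] / [L T^-1] = [T].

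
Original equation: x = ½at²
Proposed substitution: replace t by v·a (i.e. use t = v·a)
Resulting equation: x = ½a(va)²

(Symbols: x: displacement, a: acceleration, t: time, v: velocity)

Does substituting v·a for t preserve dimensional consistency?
No

[t] = [T] and [v·a] = [L^2 T^-3]. These differ, so the substitution replaces a quantity by one of different dimensions and the result x = ½a(va)² has LHS [L] vs RHS [L^5 T^-8] — inconsistent.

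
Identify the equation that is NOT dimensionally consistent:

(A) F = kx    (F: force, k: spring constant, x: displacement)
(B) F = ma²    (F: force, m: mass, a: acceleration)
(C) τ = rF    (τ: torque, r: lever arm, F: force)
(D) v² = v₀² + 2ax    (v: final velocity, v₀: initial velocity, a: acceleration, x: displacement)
(B) F = ma²

The equation (B) F = ma² is dimensionally incorrect.

LHS (F): [L M T^-2]
RHS (ma²): [L^2 M T^-4] ✗

The dimensions do not match. The other three equations balance.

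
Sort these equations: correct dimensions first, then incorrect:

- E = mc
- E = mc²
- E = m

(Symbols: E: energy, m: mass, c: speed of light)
Dimensionally correct: E = mc²
Dimensionally incorrect: E = mc, E = m
Ordered (correct first, then incorrect): E = mc², E = mc, E = m

- E = mc: LHS [L^2 M T^-2], RHS [L M T^-1] → incorrect ✗
- E = mc²: LHS [L^2 M T^-2], RHS [L^2 M T^-2] → correct ✓
- E = m: LHS [L^2 M T^-2], RHS [M] → incorrect ✗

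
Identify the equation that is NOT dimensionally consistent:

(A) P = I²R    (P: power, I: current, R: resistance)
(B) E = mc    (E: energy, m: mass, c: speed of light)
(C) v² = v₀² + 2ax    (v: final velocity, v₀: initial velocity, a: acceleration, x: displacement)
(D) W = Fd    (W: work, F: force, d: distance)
(B) E = mc

The equation (B) E = mc is dimensionally incorrect.

LHS (E): [L^2 M T^-2]
RHS (mc): [L M T^-1] ✗

The dimensions do not match. The other three equations balance.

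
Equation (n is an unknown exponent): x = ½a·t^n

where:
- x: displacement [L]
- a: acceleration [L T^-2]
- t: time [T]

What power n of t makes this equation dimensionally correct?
n = 2

x has dimensions [L]; t has dimensions [T].
The rest of the RHS has dimensions [L T^-2], so t^n must supply [T^2].
With n = 2: ½a·t^2 has dimensions [L], matching the LHS ✓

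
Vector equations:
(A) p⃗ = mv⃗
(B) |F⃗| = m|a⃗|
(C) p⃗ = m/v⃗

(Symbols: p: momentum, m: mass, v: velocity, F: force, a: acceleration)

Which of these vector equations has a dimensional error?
(C) p⃗ = m/v⃗

(A) p⃗ = mv⃗: LHS [L M T^-1], RHS [L M T^-1] ✓ — mass (scalar) times velocity (vector)
(B) |F⃗| = m|a⃗|: LHS [L M T^-2], RHS [L M T^-2] ✓ — magnitudes of vectors are scalars
(C) p⃗ = m/v⃗: LHS [L M T^-1], RHS [L^-1 M T] ✗ — momentum is mass times velocity; should be mv⃗ (and division by a vector is undefined)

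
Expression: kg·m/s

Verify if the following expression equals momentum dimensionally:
Yes

The expression kg·m/s has dimensions [L M T^-1], which is exactly momentum [L M T^-1].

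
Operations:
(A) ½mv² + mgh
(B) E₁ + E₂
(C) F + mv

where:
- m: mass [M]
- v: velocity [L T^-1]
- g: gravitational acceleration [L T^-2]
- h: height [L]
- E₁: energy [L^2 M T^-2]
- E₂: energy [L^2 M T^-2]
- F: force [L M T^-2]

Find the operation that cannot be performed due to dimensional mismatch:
(C) F + mv

(A) ½mv² + mgh: ½mv² [L^2 M T^-2] and mgh [L^2 M T^-2] — same dimensions ✓
(B) E₁ + E₂: E₁ [L^2 M T^-2] and E₂ [L^2 M T^-2] — same dimensions ✓
(C) F + mv: F [L M T^-2] and mv [L M T^-1] — different dimensions cannot be added/subtracted ✗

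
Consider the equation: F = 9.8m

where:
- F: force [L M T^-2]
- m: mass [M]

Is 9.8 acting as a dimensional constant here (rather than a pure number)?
Yes

F has dimensions [L M T^-2], while m alone has dimensions [M]. For the equation to balance, the factor 9.8 must carry dimensions [L T^-2] — it is a dimensional constant (a numerical value of a physical quantity with its units suppressed), not a pure number.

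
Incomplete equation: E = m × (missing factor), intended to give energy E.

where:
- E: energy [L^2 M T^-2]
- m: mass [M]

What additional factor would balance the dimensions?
v² (velocity squared), dimensions [L^2 T^-2]

E has dimensions [L^2 M T^-2] and m has dimensions [M].
The missing factor must have dimensions [L^2 M T^-2] / [M] = [L^2 T^-2], i.e. velocity squared (v²).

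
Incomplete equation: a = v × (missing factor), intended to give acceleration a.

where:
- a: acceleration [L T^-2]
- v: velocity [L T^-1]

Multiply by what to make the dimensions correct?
1/t (inverse time), dimensions [T^-1]

a has dimensions [L T^-2] and v has dimensions [L T^-1].
The missing factor must have dimensions [L T^-2] / [L T^-1] = [T^-1], i.e. inverse time (1/t).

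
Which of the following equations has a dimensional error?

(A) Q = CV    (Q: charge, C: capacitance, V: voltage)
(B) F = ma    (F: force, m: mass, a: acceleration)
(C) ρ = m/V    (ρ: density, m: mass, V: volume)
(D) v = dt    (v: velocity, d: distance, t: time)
(D) v = dt

The equation (D) v = dt is dimensionally incorrect.

LHS (v): [L T^-1]
RHS (dt): [L T] ✗

The dimensions do not match. The other three equations balance.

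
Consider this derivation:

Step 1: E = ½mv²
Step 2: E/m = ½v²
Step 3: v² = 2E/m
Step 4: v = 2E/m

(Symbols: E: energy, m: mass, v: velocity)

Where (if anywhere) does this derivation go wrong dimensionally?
Step 4

Step 1: E = ½mv² → LHS [L^2 M T^-2], RHS [L^2 M T^-2] ✓
Step 2: E/m = ½v² → LHS [L^2 T^-2], RHS [L^2 T^-2] ✓
Step 3: v² = 2E/m → LHS [L^2 T^-2], RHS [L^2 T^-2] ✓
Step 4: v = 2E/m → LHS [L T^-1], RHS [L^2 T^-2] ✗

The first dimensional inconsistency appears in step 4: v = 2E/m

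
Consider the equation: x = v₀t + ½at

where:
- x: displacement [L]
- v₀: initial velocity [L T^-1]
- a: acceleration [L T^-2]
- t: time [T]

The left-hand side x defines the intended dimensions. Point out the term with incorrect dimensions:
The term ½at

Checking each RHS term against the LHS:
- v₀t: [L] — matches x [L] ✓
- ½at: [L T^-1] — does NOT match x [L] ✗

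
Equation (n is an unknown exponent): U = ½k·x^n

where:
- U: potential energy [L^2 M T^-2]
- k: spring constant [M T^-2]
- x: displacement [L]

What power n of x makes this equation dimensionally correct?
n = 2

U has dimensions [L^2 M T^-2]; x has dimensions [L].
The rest of the RHS has dimensions [M T^-2], so x^n must supply [L^2].
With n = 2: ½k·x^2 has dimensions [L^2 M T^-2], matching the LHS ✓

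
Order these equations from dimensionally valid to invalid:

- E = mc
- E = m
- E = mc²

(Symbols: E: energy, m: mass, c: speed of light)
Dimensionally correct: E = mc²
Dimensionally incorrect: E = mc, E = m
Ordered (correct first, then incorrect): E = mc², E = mc, E = m

- E = mc: LHS [L^2 M T^-2], RHS [L M T^-1] → incorrect ✗
- E = m: LHS [L^2 M T^-2], RHS [M] → incorrect ✗
- E = mc²: LHS [L^2 M T^-2], RHS [L^2 M T^-2] → correct ✓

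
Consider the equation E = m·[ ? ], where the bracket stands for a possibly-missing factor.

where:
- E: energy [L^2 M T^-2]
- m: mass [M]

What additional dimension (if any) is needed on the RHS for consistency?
[L^2 T^-2] — velocity squared (e.g. v²)

E has dimensions [L^2 M T^-2]; m has dimensions [M].
The bracketed factor must supply [L^2 M T^-2] / [M] = [L^2 T^-2].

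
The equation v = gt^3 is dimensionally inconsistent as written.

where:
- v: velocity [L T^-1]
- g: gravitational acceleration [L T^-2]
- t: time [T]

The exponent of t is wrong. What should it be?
The exponent of t should be 1: v = gt

The LHS v has dimensions [L T^-1]; t has dimensions [T].
As written, the RHS gt^3 (exponent 3 on t) has dimensions [L T], which does not match.
With exponent 1, the RHS gt has dimensions [L T^-1], matching the LHS.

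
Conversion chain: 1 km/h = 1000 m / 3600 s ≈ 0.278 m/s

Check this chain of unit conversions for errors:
The chain is correct (no errors).

Correct: 1 km = 1000 m, 1 h = 3600 s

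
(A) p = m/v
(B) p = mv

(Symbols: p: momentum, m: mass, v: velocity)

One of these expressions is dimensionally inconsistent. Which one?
(A)

(A) p = m/v: LHS [L M T^-1], RHS [L^-1 M T] ✗
(B) p = mv: LHS [L M T^-1], RHS [L M T^-1] ✓

Expression (A) p = m/v is dimensionally incorrect.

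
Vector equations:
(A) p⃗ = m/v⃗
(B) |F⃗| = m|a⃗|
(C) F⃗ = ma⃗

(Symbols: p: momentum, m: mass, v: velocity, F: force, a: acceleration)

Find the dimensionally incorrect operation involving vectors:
(A) p⃗ = m/v⃗

(A) p⃗ = m/v⃗: LHS [L M T^-1], RHS [L^-1 M T] ✗ — momentum is mass times velocity; should be mv⃗ (and division by a vector is undefined)
(B) |F⃗| = m|a⃗|: LHS [L M T^-2], RHS [L M T^-2] ✓ — magnitudes of vectors are scalars
(C) F⃗ = ma⃗: LHS [L M T^-2], RHS [L M T^-2] ✓ — Force and acceleration are vectors, mass is a scalar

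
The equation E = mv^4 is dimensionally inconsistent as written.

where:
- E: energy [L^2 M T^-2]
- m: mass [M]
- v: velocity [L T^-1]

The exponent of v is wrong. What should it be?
The exponent of v should be 2: E = mv^2

The LHS E has dimensions [L^2 M T^-2]; v has dimensions [L T^-1].
As written, the RHS mv^4 (exponent 4 on v) has dimensions [L^4 M T^-4], which does not match.
With exponent 2, the RHS mv^2 has dimensions [L^2 M T^-2], matching the LHS.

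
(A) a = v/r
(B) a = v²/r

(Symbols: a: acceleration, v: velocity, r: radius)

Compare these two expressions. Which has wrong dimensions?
(A)

(A) a = v/r: LHS [L T^-2], RHS [T^-1] ✗
(B) a = v²/r: LHS [L T^-2], RHS [L T^-2] ✓

Expression (A) a = v/r is dimensionally incorrect.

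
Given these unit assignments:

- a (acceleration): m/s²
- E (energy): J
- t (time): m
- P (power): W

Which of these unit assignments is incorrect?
t

The variable t (time) should have units s, not m.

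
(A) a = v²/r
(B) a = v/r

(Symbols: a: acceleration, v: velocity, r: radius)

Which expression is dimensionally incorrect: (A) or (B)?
(B)

(A) a = v²/r: LHS [L T^-2], RHS [L T^-2] ✓
(B) a = v/r: LHS [L T^-2], RHS [T^-1] ✗

Expression (B) a = v/r is dimensionally incorrect.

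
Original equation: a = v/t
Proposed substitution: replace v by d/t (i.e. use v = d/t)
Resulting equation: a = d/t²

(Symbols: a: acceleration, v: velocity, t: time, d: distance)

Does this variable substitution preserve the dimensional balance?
Yes

[v] = [L T^-1] and [d/t] = [L T^-1]. These match, so the substitution replaces a quantity by one of the same dimensions and the result a = d/t² has LHS [L T^-2] vs RHS [L T^-2] — still consistent.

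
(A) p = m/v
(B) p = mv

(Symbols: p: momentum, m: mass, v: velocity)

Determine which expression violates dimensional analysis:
(A)

(A) p = m/v: LHS [L M T^-1], RHS [L^-1 M T] ✗
(B) p = mv: LHS [L M T^-1], RHS [L M T^-1] ✓

Expression (A) p = m/v is dimensionally incorrect.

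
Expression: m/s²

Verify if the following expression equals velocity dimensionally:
No

The expression m/s² has dimensions [L T^-2], but velocity has dimensions [L T^-1].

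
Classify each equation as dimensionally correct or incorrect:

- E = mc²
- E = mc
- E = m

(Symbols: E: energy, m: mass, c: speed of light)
Dimensionally correct: E = mc²
Dimensionally incorrect: E = mc, E = m
Ordered (correct first, then incorrect): E = mc², E = mc, E = m

- E = mc²: LHS [L^2 M T^-2], RHS [L^2 M T^-2] → correct ✓
- E = mc: LHS [L^2 M T^-2], RHS [L M T^-1] → incorrect ✗
- E = m: LHS [L^2 M T^-2], RHS [M] → incorrect ✗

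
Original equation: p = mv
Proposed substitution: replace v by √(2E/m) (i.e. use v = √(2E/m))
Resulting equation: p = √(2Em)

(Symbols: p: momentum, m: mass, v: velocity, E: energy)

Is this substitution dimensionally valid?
Yes

[v] = [L T^-1] and [√(2E/m)] = [L T^-1]. These match, so the substitution replaces a quantity by one of the same dimensions and the result p = √(2Em) has LHS [L M T^-1] vs RHS [L M T^-1] — still consistent.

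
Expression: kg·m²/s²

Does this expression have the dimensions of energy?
Yes

The expression kg·m²/s² has dimensions [L^2 M T^-2], which is exactly energy [L^2 M T^-2].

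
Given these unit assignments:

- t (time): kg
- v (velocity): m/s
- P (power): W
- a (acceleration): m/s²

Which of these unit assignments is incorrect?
t

The variable t (time) should have units s, not kg.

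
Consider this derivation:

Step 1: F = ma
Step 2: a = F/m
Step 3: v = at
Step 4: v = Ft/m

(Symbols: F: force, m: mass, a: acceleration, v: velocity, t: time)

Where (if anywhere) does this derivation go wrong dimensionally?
No step introduces an error — all steps are dimensionally consistent.

Step 1: F = ma → LHS [L M T^-2], RHS [L M T^-2] ✓
Step 2: a = F/m → LHS [L T^-2], RHS [L T^-2] ✓
Step 3: v = at → LHS [L T^-1], RHS [L T^-1] ✓
Step 4: v = Ft/m → LHS [L T^-1], RHS [L T^-1] ✓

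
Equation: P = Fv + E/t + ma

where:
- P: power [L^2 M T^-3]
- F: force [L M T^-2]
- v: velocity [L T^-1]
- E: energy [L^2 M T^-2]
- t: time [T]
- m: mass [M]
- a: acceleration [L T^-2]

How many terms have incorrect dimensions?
1

LHS P: [L^2 M T^-3]
- Fv: [L^2 M T^-3] ✓
- E/t: [L^2 M T^-3] ✓
- ma: [L M T^-2] ✗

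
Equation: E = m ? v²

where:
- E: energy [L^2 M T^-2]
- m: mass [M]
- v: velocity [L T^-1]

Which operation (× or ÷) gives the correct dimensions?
multiplication (×): E = m × v²

E [L^2 M T^-2]; m [M]; v² [L^2 T^-2].
m × v² → [L^2 M T^-2] ✓
m ÷ v² → [L^-2 M T^2] ✗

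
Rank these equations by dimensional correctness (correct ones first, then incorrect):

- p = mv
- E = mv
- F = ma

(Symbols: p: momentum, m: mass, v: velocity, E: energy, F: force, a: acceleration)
Dimensionally correct: p = mv, F = ma
Dimensionally incorrect: E = mv
Ordered (correct first, then incorrect): p = mv, F = ma, E = mv

- p = mv: LHS [L M T^-1], RHS [L M T^-1] → correct ✓
- E = mv: LHS [L^2 M T^-2], RHS [L M T^-1] → incorrect ✗
- F = ma: LHS [L M T^-2], RHS [L M T^-2] → correct ✓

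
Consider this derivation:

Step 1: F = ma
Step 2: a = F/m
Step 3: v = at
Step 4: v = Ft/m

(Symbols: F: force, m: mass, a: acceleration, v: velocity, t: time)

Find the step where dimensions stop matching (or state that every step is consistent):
No step introduces an error — all steps are dimensionally consistent.

Step 1: F = ma → LHS [L M T^-2], RHS [L M T^-2] ✓
Step 2: a = F/m → LHS [L T^-2], RHS [L T^-2] ✓
Step 3: v = at → LHS [L T^-1], RHS [L T^-1] ✓
Step 4: v = Ft/m → LHS [L T^-1], RHS [L T^-1] ✓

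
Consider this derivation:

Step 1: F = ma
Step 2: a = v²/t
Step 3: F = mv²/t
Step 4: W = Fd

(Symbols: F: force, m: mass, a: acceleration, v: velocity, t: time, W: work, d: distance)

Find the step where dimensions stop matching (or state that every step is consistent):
Step 2

Step 1: F = ma → LHS [L M T^-2], RHS [L M T^-2] ✓
Step 2: a = v²/t → LHS [L T^-2], RHS [L^2 T^-3] ✗

The first dimensional inconsistency appears in step 2: a = v²/t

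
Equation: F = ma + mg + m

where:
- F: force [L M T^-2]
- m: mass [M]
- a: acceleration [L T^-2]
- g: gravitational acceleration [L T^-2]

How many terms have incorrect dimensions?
1

LHS F: [L M T^-2]
- ma: [L M T^-2] ✓
- mg: [L M T^-2] ✓
- m: [M] ✗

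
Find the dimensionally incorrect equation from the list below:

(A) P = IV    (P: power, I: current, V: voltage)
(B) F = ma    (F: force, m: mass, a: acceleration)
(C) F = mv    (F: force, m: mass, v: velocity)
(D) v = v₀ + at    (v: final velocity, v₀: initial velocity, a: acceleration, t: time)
(C) F = mv

The equation (C) F = mv is dimensionally incorrect.

LHS (F): [L M T^-2]
RHS (mv): [L M T^-1] ✗

The dimensions do not match. The other three equations balance.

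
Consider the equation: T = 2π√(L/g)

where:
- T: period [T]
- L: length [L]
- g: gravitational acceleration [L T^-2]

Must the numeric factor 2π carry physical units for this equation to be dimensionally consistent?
No

T has dimensions [T] and √(L/g) already has dimensions [T], so the equation balances without 2π contributing any dimensions. 2π is a pure (dimensionless) number; changing or removing it would not affect dimensional consistency.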